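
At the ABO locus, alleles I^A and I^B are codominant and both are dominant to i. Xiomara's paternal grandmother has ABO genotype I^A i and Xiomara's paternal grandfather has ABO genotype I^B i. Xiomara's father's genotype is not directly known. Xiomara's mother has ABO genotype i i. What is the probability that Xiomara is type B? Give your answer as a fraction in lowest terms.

1/4

Xiomara's father's ABO genotype from I^A i × I^B i: 1/4 I^A I^B, 1/4 I^A i, 1/4 I^B i, 1/4 i i.
Crossing each possibility with the mother i i and summing P(type B): 1/4·1/2 + 1/4·0 + 1/4·1/2 + 1/4·0 = 1/4.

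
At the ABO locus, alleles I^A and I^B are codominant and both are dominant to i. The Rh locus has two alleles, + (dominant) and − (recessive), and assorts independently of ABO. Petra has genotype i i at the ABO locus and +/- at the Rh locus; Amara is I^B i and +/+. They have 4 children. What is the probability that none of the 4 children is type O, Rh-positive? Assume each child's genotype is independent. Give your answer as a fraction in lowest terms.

1/16

ABO cross i i × I^B i → 1/2 O, 1/2 B.
Rh cross +/- × +/+ → 1 Rh+; so P(type O, Rh-positive) = 1/2 × 1 = 1/2 per child.
P(not type O, Rh-positive) = 1/2 for one child; (1/2)^4 = 1/16.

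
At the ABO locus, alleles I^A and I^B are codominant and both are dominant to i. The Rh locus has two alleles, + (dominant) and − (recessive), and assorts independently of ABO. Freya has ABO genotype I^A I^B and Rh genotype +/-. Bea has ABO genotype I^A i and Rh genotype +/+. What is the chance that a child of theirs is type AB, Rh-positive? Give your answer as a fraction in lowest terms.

1/4

ABO cross I^A I^B × I^A i → offspring phenotypes: 1/2 A, 1/4 B, 1/4 AB.
Rh cross +/- × +/+ → 1 Rh+.
Independent loci: P(type AB, Rh-positive) = 1/4 × 1 = 1/4.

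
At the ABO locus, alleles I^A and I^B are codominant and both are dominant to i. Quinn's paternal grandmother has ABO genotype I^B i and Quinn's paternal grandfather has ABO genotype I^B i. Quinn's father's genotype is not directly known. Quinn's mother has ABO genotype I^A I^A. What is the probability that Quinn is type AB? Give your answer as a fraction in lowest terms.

1/2

Quinn's father's ABO genotype from I^B i × I^B i: 1/4 I^B I^B, 1/2 I^B i, 1/4 i i.
Crossing each possibility with the mother I^A I^A and summing P(type AB): 1/4·1 + 1/2·1/2 + 1/4·0 = 1/2.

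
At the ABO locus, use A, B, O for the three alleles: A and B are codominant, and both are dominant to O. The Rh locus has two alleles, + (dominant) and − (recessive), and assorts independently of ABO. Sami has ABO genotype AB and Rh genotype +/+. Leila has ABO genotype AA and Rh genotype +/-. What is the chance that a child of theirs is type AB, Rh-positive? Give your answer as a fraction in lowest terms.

1/2

ABO cross AB × AA → offspring phenotypes: 1/2 A, 1/2 AB.
Rh cross +/+ × +/- → 1 Rh+.
Independent loci: P(type AB, Rh-positive) = 1/2 × 1 = 1/2.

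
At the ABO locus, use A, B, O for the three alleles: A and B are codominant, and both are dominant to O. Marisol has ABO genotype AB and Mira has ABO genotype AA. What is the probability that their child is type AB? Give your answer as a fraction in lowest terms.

1/2

ABO cross AB × AA → offspring phenotypes: 1/2 A, 1/2 AB.
So P(type AB) = 1/2.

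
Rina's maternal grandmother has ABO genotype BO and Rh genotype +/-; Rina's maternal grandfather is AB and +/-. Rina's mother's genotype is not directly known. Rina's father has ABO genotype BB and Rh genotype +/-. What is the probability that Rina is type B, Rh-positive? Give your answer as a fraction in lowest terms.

Rina's mother's ABO genotype from BO × AB: 1/4 AB, 1/4 AO, 1/4 BB, 1/4 BO.
Crossing each possibility with the father BB and summing P(type B): 1/4·1/2 + 1/4·1/2 + 1/4·1 + 1/4·1 = 3/4.
Similarly for Rh via the mother's Rh distribution: P(Rh+) = 3/4.
Independent loci: 3/4 × 3/4 = 9/16.

9/16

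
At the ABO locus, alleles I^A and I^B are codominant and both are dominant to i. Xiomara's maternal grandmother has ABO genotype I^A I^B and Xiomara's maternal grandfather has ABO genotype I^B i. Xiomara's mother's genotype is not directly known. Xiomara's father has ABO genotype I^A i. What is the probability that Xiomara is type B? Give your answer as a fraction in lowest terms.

1/4

Xiomara's mother's ABO genotype from I^A I^B × I^B i: 1/4 I^A I^B, 1/4 I^A i, 1/4 I^B I^B, 1/4 I^B i.
Crossing each possibility with the father I^A i and summing P(type B): 1/4·1/4 + 1/4·0 + 1/4·1/2 + 1/4·1/4 = 1/4.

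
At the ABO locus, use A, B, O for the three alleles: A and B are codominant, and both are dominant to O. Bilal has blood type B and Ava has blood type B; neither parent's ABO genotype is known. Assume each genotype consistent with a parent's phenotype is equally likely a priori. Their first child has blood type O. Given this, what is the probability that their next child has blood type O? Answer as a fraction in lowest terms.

1/4

Possible genotypes: Bilal ∈ {BB, BO}; Ava ∈ {BB, BO}.
Weight each parental genotype pair by prior × P(type-O child):
  BO × BO: posterior weight 1; P(next child type O) = 1/4.
Weighted sum = 1/4.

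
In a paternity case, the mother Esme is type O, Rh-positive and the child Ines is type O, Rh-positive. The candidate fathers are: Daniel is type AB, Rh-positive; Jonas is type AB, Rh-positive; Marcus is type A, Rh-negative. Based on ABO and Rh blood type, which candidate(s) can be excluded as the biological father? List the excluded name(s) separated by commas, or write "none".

Daniel, Jonas

A candidate is excluded only if no genotype consistent with his phenotype could produce a type O, Rh-positive child with a type O, Rh-positive mother.
Daniel (type AB, Rh+): no genotype consistent with that phenotype can produce a type-O Rh+ child with a type-O mother.
Jonas (type AB, Rh+): no genotype consistent with that phenotype can produce a type-O Rh+ child with a type-O mother.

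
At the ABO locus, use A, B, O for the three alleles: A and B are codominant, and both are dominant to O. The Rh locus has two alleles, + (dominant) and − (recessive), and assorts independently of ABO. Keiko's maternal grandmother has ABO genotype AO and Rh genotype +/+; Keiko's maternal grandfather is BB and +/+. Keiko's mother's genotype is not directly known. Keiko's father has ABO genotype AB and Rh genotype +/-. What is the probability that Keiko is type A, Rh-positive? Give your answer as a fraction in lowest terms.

1/4

Keiko's mother's ABO genotype from AO × BB: 1/2 AB, 1/2 BO.
Crossing each possibility with the father AB and summing P(type A): 1/2·1/4 + 1/2·1/4 = 1/4.
Similarly for Rh via the mother's Rh distribution: P(Rh+) = 1.
Independent loci: 1/4 × 1 = 1/4.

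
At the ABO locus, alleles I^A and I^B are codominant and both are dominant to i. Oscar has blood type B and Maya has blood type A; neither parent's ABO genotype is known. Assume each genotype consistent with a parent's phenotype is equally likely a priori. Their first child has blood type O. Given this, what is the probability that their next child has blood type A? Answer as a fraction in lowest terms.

Possible genotypes: Oscar ∈ {I^B I^B, I^B i}; Maya ∈ {I^A I^A, I^A i}.
Weight each parental genotype pair by prior × P(type-O child):
  I^B i × I^A i: posterior weight 1; P(next child type A) = 1/4.
Weighted sum = 1/4.

1/4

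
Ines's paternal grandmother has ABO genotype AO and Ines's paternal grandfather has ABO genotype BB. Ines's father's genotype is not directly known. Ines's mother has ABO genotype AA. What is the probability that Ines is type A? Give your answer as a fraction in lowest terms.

Ines's father's ABO genotype from AO × BB: 1/2 AB, 1/2 BO.
Crossing each possibility with the mother AA and summing P(type A): 1/2·1/2 + 1/2·1/2 = 1/2.

1/2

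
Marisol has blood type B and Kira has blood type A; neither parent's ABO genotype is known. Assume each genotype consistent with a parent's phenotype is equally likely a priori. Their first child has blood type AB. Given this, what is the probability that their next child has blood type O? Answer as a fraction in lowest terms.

1/36

Possible genotypes: Marisol ∈ {BB, BO}; Kira ∈ {AA, AO}.
Weight each parental genotype pair by prior × P(type-AB child):
  BB × AA: posterior weight 4/9; P(next child type O) = 0.
  BB × AO: posterior weight 2/9; P(next child type O) = 0.
  BO × AA: posterior weight 2/9; P(next child type O) = 0.
  BO × AO: posterior weight 1/9; P(next child type O) = 1/4.
Weighted sum = 1/36.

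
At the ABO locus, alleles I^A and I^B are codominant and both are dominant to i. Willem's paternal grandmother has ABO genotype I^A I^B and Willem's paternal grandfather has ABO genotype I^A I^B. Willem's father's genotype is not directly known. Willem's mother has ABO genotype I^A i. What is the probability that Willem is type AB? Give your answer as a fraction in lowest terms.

Willem's father's ABO genotype from I^A I^B × I^A I^B: 1/4 I^A I^A, 1/2 I^A I^B, 1/4 I^B I^B.
Crossing each possibility with the mother I^A i and summing P(type AB): 1/4·0 + 1/2·1/4 + 1/4·1/2 = 1/4.

1/4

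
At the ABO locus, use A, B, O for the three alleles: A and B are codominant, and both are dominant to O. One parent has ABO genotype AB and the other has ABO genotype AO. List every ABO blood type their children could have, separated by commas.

Gametes from AB × AO give offspring ABO genotypes AA, AB, AO, BO, i.e. phenotypes A, B, AB.

A, B, AB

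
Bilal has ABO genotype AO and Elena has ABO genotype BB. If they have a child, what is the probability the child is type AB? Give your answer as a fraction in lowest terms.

ABO cross AO × BB → offspring phenotypes: 1/2 B, 1/2 AB.
So P(type AB) = 1/2.

1/2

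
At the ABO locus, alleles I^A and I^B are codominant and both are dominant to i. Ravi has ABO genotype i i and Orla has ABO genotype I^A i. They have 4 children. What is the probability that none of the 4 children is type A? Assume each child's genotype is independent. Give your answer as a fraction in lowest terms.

ABO cross i i × I^A i → 1/2 O, 1/2 A.
So P(type A) = 1/2 per child.
P(not type A) = 1/2 for one child; (1/2)^4 = 1/16.

1/16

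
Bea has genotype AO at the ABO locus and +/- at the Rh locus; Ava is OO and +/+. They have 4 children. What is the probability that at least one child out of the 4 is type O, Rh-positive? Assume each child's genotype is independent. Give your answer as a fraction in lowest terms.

15/16

ABO cross AO × OO → 1/2 O, 1/2 A.
Rh cross +/- × +/+ → 1 Rh+; so P(type O, Rh-positive) = 1/2 × 1 = 1/2 per child.
P(none) = (1/2)^4 = 1/16; P(at least one) = 1 − 1/16 = 15/16.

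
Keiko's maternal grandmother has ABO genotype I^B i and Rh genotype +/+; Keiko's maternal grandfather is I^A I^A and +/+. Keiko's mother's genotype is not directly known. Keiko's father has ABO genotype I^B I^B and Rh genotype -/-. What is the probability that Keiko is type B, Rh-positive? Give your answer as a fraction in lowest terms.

1/2

Keiko's mother's ABO genotype from I^B i × I^A I^A: 1/2 I^A I^B, 1/2 I^A i.
Crossing each possibility with the father I^B I^B and summing P(type B): 1/2·1/2 + 1/2·1/2 = 1/2.
Similarly for Rh via the mother's Rh distribution: P(Rh+) = 1.
Independent loci: 1/2 × 1 = 1/2.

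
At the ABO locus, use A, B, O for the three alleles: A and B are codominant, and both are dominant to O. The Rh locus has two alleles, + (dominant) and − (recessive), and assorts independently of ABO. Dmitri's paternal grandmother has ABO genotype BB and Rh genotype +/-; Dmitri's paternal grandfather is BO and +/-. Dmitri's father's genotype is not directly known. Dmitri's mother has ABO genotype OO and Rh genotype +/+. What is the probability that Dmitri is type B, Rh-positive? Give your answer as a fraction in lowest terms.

Dmitri's father's ABO genotype from BB × BO: 1/2 BB, 1/2 BO.
Crossing each possibility with the mother OO and summing P(type B): 1/2·1 + 1/2·1/2 = 3/4.
Similarly for Rh via the father's Rh distribution: P(Rh+) = 1.
Independent loci: 3/4 × 1 = 3/4.

3/4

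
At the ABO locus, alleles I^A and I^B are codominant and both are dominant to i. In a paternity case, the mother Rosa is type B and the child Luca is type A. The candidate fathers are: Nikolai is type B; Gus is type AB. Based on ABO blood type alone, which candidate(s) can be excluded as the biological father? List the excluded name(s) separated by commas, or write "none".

A candidate is excluded only if no genotype consistent with his phenotype could produce a type A child with a type B mother.
Nikolai (type B): no genotype consistent with that phenotype can produce a type-A child with a type-B mother.

Nikolai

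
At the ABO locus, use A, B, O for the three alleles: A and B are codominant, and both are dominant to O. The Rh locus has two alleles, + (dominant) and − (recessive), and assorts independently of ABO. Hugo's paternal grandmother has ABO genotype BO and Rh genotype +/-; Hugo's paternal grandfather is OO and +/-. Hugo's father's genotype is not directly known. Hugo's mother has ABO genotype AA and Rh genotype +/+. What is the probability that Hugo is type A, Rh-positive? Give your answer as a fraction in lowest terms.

3/4

Hugo's father's ABO genotype from BO × OO: 1/2 BO, 1/2 OO.
Crossing each possibility with the mother AA and summing P(type A): 1/2·1/2 + 1/2·1 = 3/4.
Similarly for Rh via the father's Rh distribution: P(Rh+) = 1.
Independent loci: 3/4 × 1 = 3/4.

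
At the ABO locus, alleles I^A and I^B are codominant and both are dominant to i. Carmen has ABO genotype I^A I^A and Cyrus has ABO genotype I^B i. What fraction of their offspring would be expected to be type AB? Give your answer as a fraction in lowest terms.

ABO cross I^A I^A × I^B i → offspring phenotypes: 1/2 A, 1/2 AB.
So P(type AB) = 1/2.

1/2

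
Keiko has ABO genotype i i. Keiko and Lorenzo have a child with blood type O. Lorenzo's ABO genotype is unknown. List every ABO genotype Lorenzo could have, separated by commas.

I^A i, I^B i, i i

For each candidate genotype of Lorenzo, check whether crossing it with i i can produce every observed child phenotype.
  I^A I^A → possible child types {A} ✗
  I^A I^B → possible child types {A, B} ✗
  I^A i → possible child types {O, A} ✓
  I^B I^B → possible child types {B} ✗
  I^B i → possible child types {O, B} ✓
  i i → possible child types {O} ✓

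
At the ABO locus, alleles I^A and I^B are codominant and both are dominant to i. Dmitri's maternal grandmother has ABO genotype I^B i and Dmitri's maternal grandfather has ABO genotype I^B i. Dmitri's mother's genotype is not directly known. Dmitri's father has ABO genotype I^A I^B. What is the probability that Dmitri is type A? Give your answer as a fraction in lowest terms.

1/4

Dmitri's mother's ABO genotype from I^B i × I^B i: 1/4 I^B I^B, 1/2 I^B i, 1/4 i i.
Crossing each possibility with the father I^A I^B and summing P(type A): 1/4·0 + 1/2·1/4 + 1/4·1/2 = 1/4.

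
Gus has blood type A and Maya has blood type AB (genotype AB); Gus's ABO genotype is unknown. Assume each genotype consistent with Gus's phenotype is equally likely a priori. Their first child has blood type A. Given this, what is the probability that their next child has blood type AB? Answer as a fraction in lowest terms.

3/8

Possible genotypes: Gus ∈ {AA, AO}; Maya ∈ {AB}.
Weight each parental genotype pair by prior × P(type-A child):
  AA × AB: posterior weight 1/2; P(next child type AB) = 1/2.
  AO × AB: posterior weight 1/2; P(next child type AB) = 1/4.
Weighted sum = 3/8.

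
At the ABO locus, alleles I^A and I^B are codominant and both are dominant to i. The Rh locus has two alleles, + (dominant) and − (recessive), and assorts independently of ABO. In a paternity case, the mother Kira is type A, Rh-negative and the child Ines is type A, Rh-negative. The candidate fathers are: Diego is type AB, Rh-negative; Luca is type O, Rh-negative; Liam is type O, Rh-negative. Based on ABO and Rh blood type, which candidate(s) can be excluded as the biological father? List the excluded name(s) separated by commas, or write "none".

A candidate is excluded only if no genotype consistent with his phenotype could produce a type A, Rh-negative child with a type A, Rh-negative mother.
Every candidate has at least one consistent genotype combination, so none can be excluded.

none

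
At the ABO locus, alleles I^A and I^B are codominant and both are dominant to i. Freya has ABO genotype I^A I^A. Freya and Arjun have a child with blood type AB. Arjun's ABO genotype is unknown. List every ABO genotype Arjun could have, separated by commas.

For each candidate genotype of Arjun, check whether crossing it with I^A I^A can produce every observed child phenotype.
  I^A I^A → possible child types {A} ✗
  I^A I^B → possible child types {A, AB} ✓
  I^A i → possible child types {A} ✗
  I^B I^B → possible child types {AB} ✓
  I^B i → possible child types {A, AB} ✓
  i i → possible child types {A} ✗

I^A I^B, I^B I^B, I^B i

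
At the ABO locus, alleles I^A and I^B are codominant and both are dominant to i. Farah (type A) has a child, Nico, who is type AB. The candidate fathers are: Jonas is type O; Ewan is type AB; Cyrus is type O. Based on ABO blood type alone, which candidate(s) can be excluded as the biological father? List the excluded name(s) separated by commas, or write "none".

Jonas, Cyrus

A candidate is excluded only if no genotype consistent with his phenotype could produce a type AB child with a type A mother.
Jonas (type O): no genotype consistent with that phenotype can produce a type-AB child with a type-A mother.
Cyrus (type O): no genotype consistent with that phenotype can produce a type-AB child with a type-A mother.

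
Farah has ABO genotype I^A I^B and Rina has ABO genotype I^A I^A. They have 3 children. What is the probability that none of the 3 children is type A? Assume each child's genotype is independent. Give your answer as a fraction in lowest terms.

1/8

ABO cross I^A I^B × I^A I^A → 1/2 A, 1/2 AB.
So P(type A) = 1/2 per child.
P(not type A) = 1/2 for one child; (1/2)^3 = 1/8.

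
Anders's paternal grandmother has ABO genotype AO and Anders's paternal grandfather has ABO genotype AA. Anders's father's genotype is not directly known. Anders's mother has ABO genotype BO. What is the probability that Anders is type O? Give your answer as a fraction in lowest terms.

Anders's father's ABO genotype from AO × AA: 1/2 AA, 1/2 AO.
Crossing each possibility with the mother BO and summing P(type O): 1/2·0 + 1/2·1/4 = 1/8.

1/8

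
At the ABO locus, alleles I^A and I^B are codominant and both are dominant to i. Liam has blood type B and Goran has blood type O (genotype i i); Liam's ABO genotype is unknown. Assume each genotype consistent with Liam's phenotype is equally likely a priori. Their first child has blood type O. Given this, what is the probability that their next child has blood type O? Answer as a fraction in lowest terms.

Possible genotypes: Liam ∈ {I^B I^B, I^B i}; Goran ∈ {i i}.
Weight each parental genotype pair by prior × P(type-O child):
  I^B i × i i: posterior weight 1; P(next child type O) = 1/2.
Weighted sum = 1/2.

1/2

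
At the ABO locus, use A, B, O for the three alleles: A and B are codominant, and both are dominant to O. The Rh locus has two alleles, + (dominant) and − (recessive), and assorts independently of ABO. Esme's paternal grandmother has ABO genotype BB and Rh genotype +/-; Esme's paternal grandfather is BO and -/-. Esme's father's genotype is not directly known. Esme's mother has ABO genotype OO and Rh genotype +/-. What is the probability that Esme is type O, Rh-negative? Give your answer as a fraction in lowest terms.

3/32

Esme's father's ABO genotype from BB × BO: 1/2 BB, 1/2 BO.
Crossing each possibility with the mother OO and summing P(type O): 1/2·0 + 1/2·1/2 = 1/4.
Similarly for Rh via the father's Rh distribution: P(Rh-) = 3/8.
Independent loci: 1/4 × 3/8 = 3/32.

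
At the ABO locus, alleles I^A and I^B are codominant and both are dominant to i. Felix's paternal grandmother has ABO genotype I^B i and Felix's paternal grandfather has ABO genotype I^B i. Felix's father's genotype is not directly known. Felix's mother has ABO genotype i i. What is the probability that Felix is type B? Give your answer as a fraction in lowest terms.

1/2

Felix's father's ABO genotype from I^B i × I^B i: 1/4 I^B I^B, 1/2 I^B i, 1/4 i i.
Crossing each possibility with the mother i i and summing P(type B): 1/4·1 + 1/2·1/2 + 1/4·0 = 1/2.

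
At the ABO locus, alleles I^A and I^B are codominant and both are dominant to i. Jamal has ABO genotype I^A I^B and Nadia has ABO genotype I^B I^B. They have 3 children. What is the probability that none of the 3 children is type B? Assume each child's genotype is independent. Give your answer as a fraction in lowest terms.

1/8

ABO cross I^A I^B × I^B I^B → 1/2 B, 1/2 AB.
So P(type B) = 1/2 per child.
P(not type B) = 1/2 for one child; (1/2)^3 = 1/8.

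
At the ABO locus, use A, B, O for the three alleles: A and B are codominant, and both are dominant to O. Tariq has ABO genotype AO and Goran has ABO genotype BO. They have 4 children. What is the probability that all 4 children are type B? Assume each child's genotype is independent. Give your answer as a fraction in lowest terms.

ABO cross AO × BO → 1/4 O, 1/4 A, 1/4 B, 1/4 AB.
So P(type B) = 1/4 per child.
All 4 independent: (1/4)^4 = 1/256.

1/256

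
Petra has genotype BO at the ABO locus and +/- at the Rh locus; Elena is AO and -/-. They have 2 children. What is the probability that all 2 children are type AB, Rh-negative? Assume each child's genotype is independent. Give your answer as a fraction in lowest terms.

1/64

ABO cross BO × AO → 1/4 O, 1/4 A, 1/4 B, 1/4 AB.
Rh cross +/- × -/- → 1/2 Rh+, 1/2 Rh-; so P(type AB, Rh-negative) = 1/4 × 1/2 = 1/8 per child.
All 2 independent: (1/8)^2 = 1/64.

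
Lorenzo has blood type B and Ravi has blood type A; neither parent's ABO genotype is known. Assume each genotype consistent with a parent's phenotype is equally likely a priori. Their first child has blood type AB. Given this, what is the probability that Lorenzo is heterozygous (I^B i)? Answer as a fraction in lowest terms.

Possible genotypes: Lorenzo ∈ {I^B I^B, I^B i}; Ravi ∈ {I^A I^A, I^A i}.
Weight each parental genotype pair by prior × P(type-AB child):
  I^B I^B × I^A I^A: posterior weight 4/9.
  I^B I^B × I^A i: posterior weight 2/9.
  I^B i × I^A I^A: posterior weight 2/9.
  I^B i × I^A i: posterior weight 1/9.
Sum the posterior weight over pairs where Lorenzo is I^B i: 1/3.

1/3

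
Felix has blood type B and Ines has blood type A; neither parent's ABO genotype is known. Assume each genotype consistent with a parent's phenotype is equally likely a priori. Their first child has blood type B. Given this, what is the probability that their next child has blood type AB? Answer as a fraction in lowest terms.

Possible genotypes: Felix ∈ {BB, BO}; Ines ∈ {AA, AO}.
Weight each parental genotype pair by prior × P(type-B child):
  BB × AO: posterior weight 2/3; P(next child type AB) = 1/2.
  BO × AO: posterior weight 1/3; P(next child type AB) = 1/4.
Weighted sum = 5/12.

5/12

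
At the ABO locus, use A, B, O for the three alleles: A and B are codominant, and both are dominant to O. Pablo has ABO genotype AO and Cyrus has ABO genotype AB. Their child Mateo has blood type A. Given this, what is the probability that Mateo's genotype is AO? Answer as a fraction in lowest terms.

Cross AO × AB → 1/4 AA, 1/4 AB, 1/4 AO, 1/4 BO.
Type-A genotypes among offspring: AA (1/4), AO (1/4); total 1/2.
P(AO | type A) = (1/4) / (1/2) = 1/2.

1/2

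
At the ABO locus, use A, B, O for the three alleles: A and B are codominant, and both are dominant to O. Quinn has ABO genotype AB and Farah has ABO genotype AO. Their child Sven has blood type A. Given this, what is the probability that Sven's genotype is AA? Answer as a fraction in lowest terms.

Cross AB × AO → 1/4 AA, 1/4 AB, 1/4 AO, 1/4 BO.
Type-A genotypes among offspring: AA (1/4), AO (1/4); total 1/2.
P(AA | type A) = (1/4) / (1/2) = 1/2.

1/2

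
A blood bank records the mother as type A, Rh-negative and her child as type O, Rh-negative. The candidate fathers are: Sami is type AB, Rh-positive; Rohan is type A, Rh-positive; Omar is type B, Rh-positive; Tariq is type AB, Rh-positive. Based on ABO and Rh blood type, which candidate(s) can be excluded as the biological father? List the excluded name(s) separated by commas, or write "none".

A candidate is excluded only if no genotype consistent with his phenotype could produce a type O, Rh-negative child with a type A, Rh-negative mother.
Sami (type AB, Rh+): no genotype consistent with that phenotype can produce a type-O Rh- child with a type-A mother.
Tariq (type AB, Rh+): no genotype consistent with that phenotype can produce a type-O Rh- child with a type-A mother.

Sami, Tariq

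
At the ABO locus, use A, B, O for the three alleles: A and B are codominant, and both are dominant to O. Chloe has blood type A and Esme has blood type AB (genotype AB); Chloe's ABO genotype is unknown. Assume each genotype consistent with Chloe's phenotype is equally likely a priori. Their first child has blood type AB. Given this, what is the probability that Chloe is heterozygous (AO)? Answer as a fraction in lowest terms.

1/3

Possible genotypes: Chloe ∈ {AA, AO}; Esme ∈ {AB}.
Weight each parental genotype pair by prior × P(type-AB child):
  AA × AB: posterior weight 2/3.
  AO × AB: posterior weight 1/3.
Sum the posterior weight over pairs where Chloe is AO: 1/3.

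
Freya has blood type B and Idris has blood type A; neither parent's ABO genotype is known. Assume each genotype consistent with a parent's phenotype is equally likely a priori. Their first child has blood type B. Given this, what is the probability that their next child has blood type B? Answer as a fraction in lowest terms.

Possible genotypes: Freya ∈ {BB, BO}; Idris ∈ {AA, AO}.
Weight each parental genotype pair by prior × P(type-B child):
  BB × AO: posterior weight 2/3; P(next child type B) = 1/2.
  BO × AO: posterior weight 1/3; P(next child type B) = 1/4.
Weighted sum = 5/12.

5/12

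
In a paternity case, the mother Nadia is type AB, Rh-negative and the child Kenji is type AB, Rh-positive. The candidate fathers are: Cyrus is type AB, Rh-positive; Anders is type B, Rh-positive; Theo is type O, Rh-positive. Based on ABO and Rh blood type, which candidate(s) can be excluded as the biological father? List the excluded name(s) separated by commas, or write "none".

A candidate is excluded only if no genotype consistent with his phenotype could produce a type AB, Rh-positive child with a type AB, Rh-negative mother.
Theo (type O, Rh+): no genotype consistent with that phenotype can produce a type-AB Rh+ child with a type-AB mother.

Theo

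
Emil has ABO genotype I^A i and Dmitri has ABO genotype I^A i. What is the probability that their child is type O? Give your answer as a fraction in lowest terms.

ABO cross I^A i × I^A i → offspring phenotypes: 1/4 O, 3/4 A.
So P(type O) = 1/4.

1/4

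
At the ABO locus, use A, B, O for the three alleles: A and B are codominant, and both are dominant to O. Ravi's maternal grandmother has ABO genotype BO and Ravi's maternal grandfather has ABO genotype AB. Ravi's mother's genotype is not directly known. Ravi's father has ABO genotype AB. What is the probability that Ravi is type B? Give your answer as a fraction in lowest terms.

3/8

Ravi's mother's ABO genotype from BO × AB: 1/4 AB, 1/4 AO, 1/4 BB, 1/4 BO.
Crossing each possibility with the father AB and summing P(type B): 1/4·1/4 + 1/4·1/4 + 1/4·1/2 + 1/4·1/2 = 3/8.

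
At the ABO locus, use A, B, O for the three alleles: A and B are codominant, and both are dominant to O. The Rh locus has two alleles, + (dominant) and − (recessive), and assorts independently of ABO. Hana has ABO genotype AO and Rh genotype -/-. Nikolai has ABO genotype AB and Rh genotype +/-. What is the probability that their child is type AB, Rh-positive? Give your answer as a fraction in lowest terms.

ABO cross AO × AB → offspring phenotypes: 1/2 A, 1/4 B, 1/4 AB.
Rh cross -/- × +/- → 1/2 Rh+, 1/2 Rh-.
Independent loci: P(type AB, Rh-positive) = 1/4 × 1/2 = 1/8.

1/8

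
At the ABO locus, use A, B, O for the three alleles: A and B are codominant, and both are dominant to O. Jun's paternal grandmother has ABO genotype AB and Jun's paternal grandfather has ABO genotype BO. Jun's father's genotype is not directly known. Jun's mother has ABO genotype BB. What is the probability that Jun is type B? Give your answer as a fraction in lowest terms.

Jun's father's ABO genotype from AB × BO: 1/4 AB, 1/4 AO, 1/4 BB, 1/4 BO.
Crossing each possibility with the mother BB and summing P(type B): 1/4·1/2 + 1/4·1/2 + 1/4·1 + 1/4·1 = 3/4.

3/4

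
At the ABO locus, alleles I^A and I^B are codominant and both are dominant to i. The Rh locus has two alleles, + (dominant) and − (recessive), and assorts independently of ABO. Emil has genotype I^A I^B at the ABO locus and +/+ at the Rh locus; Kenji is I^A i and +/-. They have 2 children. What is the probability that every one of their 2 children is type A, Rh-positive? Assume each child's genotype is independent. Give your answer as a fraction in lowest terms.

1/4

ABO cross I^A I^B × I^A i → 1/2 A, 1/4 B, 1/4 AB.
Rh cross +/+ × +/- → 1 Rh+; so P(type A, Rh-positive) = 1/2 × 1 = 1/2 per child.
All 2 independent: (1/2)^2 = 1/4.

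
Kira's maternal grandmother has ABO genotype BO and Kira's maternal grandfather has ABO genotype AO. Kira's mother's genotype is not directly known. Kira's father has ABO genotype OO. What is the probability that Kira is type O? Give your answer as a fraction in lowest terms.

1/2

Kira's mother's ABO genotype from BO × AO: 1/4 AB, 1/4 AO, 1/4 BO, 1/4 OO.
Crossing each possibility with the father OO and summing P(type O): 1/4·0 + 1/4·1/2 + 1/4·1/2 + 1/4·1 = 1/2.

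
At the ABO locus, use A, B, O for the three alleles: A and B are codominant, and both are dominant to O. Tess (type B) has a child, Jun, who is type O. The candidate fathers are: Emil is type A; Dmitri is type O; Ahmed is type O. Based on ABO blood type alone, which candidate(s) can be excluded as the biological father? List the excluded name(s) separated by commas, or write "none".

none

A candidate is excluded only if no genotype consistent with his phenotype could produce a type O child with a type B mother.
Every candidate has at least one consistent genotype combination, so none can be excluded.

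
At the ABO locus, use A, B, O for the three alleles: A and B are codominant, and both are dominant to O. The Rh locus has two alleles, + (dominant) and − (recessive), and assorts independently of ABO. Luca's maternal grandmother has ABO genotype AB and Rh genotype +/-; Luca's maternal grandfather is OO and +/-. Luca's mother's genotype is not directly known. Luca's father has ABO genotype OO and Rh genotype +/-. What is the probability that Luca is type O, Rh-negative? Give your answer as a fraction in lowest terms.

Luca's mother's ABO genotype from AB × OO: 1/2 AO, 1/2 BO.
Crossing each possibility with the father OO and summing P(type O): 1/2·1/2 + 1/2·1/2 = 1/2.
Similarly for Rh via the mother's Rh distribution: P(Rh-) = 1/4.
Independent loci: 1/2 × 1/4 = 1/8.

1/8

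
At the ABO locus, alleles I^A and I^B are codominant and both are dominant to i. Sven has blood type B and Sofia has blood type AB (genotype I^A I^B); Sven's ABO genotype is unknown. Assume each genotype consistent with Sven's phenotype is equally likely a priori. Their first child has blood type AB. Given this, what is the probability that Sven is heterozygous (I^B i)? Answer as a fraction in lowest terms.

1/3

Possible genotypes: Sven ∈ {I^B I^B, I^B i}; Sofia ∈ {I^A I^B}.
Weight each parental genotype pair by prior × P(type-AB child):
  I^B I^B × I^A I^B: posterior weight 2/3.
  I^B i × I^A I^B: posterior weight 1/3.
Sum the posterior weight over pairs where Sven is I^B i: 1/3.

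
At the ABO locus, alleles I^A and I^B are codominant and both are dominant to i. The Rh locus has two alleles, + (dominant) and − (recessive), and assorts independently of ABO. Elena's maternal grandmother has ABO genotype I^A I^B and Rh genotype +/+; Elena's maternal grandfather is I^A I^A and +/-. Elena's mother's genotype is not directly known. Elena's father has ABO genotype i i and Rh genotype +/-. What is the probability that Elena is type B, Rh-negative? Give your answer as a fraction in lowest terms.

1/32

Elena's mother's ABO genotype from I^A I^B × I^A I^A: 1/2 I^A I^A, 1/2 I^A I^B.
Crossing each possibility with the father i i and summing P(type B): 1/2·0 + 1/2·1/2 = 1/4.
Similarly for Rh via the mother's Rh distribution: P(Rh-) = 1/8.
Independent loci: 1/4 × 1/8 = 1/32.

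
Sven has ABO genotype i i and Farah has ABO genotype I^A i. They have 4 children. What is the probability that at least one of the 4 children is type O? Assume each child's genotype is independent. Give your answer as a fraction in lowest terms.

15/16

ABO cross i i × I^A i → 1/2 O, 1/2 A.
So P(type O) = 1/2 per child.
P(none) = (1/2)^4 = 1/16; P(at least one) = 1 − 1/16 = 15/16.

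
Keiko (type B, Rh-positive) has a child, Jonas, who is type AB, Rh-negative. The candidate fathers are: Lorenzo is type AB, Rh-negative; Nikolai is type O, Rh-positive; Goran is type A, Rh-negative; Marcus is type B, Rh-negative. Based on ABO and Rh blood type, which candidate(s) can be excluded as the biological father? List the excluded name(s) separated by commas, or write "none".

A candidate is excluded only if no genotype consistent with his phenotype could produce a type AB, Rh-negative child with a type B, Rh-positive mother.
Nikolai (type O, Rh+): no genotype consistent with that phenotype can produce a type-AB Rh- child with a type-B mother.
Marcus (type B, Rh-): no genotype consistent with that phenotype can produce a type-AB Rh- child with a type-B mother.

Nikolai, Marcus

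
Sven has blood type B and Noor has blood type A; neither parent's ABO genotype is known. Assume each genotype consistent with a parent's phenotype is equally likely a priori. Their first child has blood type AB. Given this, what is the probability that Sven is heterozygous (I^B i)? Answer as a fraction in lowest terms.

1/3

Possible genotypes: Sven ∈ {I^B I^B, I^B i}; Noor ∈ {I^A I^A, I^A i}.
Weight each parental genotype pair by prior × P(type-AB child):
  I^B I^B × I^A I^A: posterior weight 4/9.
  I^B I^B × I^A i: posterior weight 2/9.
  I^B i × I^A I^A: posterior weight 2/9.
  I^B i × I^A i: posterior weight 1/9.
Sum the posterior weight over pairs where Sven is I^B i: 1/3.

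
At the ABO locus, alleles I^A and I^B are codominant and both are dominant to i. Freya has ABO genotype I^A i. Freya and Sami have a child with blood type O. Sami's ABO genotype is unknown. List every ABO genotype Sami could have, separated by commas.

For each candidate genotype of Sami, check whether crossing it with I^A i can produce every observed child phenotype.
  I^A I^A → possible child types {A} ✗
  I^A I^B → possible child types {A, B, AB} ✗
  I^A i → possible child types {O, A} ✓
  I^B I^B → possible child types {B, AB} ✗
  I^B i → possible child types {O, A, B, AB} ✓
  i i → possible child types {O, A} ✓

I^A i, I^B i, i i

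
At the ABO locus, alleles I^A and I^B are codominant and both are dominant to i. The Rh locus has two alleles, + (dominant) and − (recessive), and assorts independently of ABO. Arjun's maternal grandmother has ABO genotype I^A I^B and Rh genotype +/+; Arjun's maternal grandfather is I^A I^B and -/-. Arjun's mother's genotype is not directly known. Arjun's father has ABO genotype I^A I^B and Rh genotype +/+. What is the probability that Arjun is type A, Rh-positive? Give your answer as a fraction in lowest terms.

1/4

Arjun's mother's ABO genotype from I^A I^B × I^A I^B: 1/4 I^A I^A, 1/2 I^A I^B, 1/4 I^B I^B.
Crossing each possibility with the father I^A I^B and summing P(type A): 1/4·1/2 + 1/2·1/4 + 1/4·0 = 1/4.
Similarly for Rh via the mother's Rh distribution: P(Rh+) = 1.
Independent loci: 1/4 × 1 = 1/4.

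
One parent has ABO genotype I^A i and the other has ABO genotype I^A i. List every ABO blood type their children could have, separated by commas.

Gametes from I^A i × I^A i give offspring ABO genotypes I^A I^A, I^A i, i i, i.e. phenotypes O, A.

O, A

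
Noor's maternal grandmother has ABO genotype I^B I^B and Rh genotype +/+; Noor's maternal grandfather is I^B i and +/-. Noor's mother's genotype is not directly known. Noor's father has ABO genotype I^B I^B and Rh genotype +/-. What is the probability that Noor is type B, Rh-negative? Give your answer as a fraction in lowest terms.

1/8

Noor's mother's ABO genotype from I^B I^B × I^B i: 1/2 I^B I^B, 1/2 I^B i.
Crossing each possibility with the father I^B I^B and summing P(type B): 1/2·1 + 1/2·1 = 1.
Similarly for Rh via the mother's Rh distribution: P(Rh-) = 1/8.
Independent loci: 1 × 1/8 = 1/8.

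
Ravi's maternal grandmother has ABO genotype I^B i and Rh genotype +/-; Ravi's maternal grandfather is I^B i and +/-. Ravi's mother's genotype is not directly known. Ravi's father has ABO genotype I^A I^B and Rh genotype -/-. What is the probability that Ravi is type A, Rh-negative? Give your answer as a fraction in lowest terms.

Ravi's mother's ABO genotype from I^B i × I^B i: 1/4 I^B I^B, 1/2 I^B i, 1/4 i i.
Crossing each possibility with the father I^A I^B and summing P(type A): 1/4·0 + 1/2·1/4 + 1/4·1/2 = 1/4.
Similarly for Rh via the mother's Rh distribution: P(Rh-) = 1/2.
Independent loci: 1/4 × 1/2 = 1/8.

1/8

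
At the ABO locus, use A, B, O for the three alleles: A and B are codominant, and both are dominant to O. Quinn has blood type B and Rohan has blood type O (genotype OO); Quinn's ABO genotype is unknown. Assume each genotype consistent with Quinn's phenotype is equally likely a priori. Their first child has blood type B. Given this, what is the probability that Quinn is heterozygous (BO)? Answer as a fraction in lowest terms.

Possible genotypes: Quinn ∈ {BB, BO}; Rohan ∈ {OO}.
Weight each parental genotype pair by prior × P(type-B child):
  BB × OO: posterior weight 2/3.
  BO × OO: posterior weight 1/3.
Sum the posterior weight over pairs where Quinn is BO: 1/3.

1/3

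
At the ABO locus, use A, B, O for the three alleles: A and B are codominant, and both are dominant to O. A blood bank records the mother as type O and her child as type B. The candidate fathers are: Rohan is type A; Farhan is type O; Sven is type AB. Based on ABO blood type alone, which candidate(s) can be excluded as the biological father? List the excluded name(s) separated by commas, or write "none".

Rohan, Farhan

A candidate is excluded only if no genotype consistent with his phenotype could produce a type B child with a type O mother.
Rohan (type A): no genotype consistent with that phenotype can produce a type-B child with a type-O mother.
Farhan (type O): no genotype consistent with that phenotype can produce a type-B child with a type-O mother.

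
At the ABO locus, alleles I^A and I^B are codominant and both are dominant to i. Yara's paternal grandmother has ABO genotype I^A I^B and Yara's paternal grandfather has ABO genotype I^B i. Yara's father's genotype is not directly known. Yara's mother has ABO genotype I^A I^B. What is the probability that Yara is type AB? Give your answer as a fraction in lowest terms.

Yara's father's ABO genotype from I^A I^B × I^B i: 1/4 I^A I^B, 1/4 I^A i, 1/4 I^B I^B, 1/4 I^B i.
Crossing each possibility with the mother I^A I^B and summing P(type AB): 1/4·1/2 + 1/4·1/4 + 1/4·1/2 + 1/4·1/4 = 3/8.

3/8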